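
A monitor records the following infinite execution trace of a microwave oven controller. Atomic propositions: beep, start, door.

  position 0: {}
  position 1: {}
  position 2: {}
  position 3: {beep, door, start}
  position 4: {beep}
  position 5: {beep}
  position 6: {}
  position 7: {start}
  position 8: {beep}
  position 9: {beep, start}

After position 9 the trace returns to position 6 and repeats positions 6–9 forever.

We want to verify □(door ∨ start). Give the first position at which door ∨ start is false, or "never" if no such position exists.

At position 0 the labels are {}, so door ∨ start is false there. This is the first violation.

0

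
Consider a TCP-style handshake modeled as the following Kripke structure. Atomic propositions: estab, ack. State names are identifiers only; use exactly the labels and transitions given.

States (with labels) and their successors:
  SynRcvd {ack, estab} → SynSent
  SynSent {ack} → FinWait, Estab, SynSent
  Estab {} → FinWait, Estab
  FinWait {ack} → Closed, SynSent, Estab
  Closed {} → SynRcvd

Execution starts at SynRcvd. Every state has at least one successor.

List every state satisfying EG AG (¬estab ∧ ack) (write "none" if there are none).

none

States satisfying AG (¬estab ∧ ack): ∅.
States satisfying EG AG (¬estab ∧ ack): ∅.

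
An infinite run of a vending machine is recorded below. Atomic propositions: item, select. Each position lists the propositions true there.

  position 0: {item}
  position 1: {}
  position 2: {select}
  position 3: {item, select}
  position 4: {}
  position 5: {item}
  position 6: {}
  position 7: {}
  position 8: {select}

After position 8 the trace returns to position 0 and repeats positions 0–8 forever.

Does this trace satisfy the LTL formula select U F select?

Walking from position 0: F select first holds at position 0, and select holds at every earlier position along the way, so select U F select holds.

Satisfied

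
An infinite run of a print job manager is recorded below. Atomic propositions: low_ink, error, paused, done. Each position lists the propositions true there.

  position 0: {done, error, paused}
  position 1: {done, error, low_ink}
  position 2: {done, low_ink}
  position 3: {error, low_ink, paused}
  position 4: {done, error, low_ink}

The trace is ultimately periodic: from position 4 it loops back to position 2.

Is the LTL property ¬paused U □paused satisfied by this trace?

Violated

Walking from position 0: at position 0, □paused has not yet held and ¬paused fails, so ¬paused U □paused is false.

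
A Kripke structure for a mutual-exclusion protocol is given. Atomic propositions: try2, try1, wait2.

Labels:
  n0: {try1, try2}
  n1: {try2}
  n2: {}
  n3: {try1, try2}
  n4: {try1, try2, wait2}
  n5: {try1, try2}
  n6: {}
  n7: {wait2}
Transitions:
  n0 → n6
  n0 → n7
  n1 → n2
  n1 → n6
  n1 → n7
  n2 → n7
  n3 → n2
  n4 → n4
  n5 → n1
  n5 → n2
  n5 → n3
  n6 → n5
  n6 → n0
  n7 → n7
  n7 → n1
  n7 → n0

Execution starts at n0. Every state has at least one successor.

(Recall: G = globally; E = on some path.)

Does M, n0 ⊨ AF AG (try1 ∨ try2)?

States satisfying AG (try1 ∨ try2): {n4}.
States satisfying AF AG (try1 ∨ try2): {n4}.
There is a path from n0 along which AG (try1 ∨ try2) never holds.
n0 ∉ Sat(AF AG (try1 ∨ try2)).

No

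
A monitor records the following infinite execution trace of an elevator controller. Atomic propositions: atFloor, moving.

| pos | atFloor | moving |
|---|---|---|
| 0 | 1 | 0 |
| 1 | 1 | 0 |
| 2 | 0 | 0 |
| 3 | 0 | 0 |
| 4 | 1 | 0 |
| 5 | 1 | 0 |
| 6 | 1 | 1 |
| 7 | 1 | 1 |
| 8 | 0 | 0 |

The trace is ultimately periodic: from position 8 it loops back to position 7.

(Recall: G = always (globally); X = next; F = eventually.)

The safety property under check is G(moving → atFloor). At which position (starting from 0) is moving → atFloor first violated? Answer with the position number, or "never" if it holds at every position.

never

moving → atFloor holds at every position 0..8, and those are all the positions the trace ever visits, so the invariant G(moving → atFloor) is never violated.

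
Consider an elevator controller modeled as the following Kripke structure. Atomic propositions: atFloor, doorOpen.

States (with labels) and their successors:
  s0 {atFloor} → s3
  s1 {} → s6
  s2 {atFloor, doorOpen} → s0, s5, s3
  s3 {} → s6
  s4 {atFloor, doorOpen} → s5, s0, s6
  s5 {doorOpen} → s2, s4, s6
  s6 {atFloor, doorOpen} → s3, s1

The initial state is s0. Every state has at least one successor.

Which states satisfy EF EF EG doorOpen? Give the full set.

States satisfying EF EG doorOpen: {s2, s4, s5}.
States satisfying EF EF EG doorOpen: {s2, s4, s5}.

{s2, s4, s5}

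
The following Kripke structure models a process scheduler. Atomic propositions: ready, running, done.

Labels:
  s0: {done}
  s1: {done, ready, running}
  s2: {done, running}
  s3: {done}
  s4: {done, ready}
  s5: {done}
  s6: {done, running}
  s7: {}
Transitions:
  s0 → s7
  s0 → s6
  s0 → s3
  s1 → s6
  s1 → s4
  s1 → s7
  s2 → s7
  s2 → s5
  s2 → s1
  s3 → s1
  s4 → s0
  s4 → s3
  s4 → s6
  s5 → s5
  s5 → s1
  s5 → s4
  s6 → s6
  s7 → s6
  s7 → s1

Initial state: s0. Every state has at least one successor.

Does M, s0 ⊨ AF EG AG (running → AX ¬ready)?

States satisfying EG AG (running → AX ¬ready): {s6}.
States satisfying AF EG AG (running → AX ¬ready): {s6}.
There is a path from s0 along which EG AG (running → AX ¬ready) never holds.
s0 ∉ Sat(AF EG AG (running → AX ¬ready)).

Does not hold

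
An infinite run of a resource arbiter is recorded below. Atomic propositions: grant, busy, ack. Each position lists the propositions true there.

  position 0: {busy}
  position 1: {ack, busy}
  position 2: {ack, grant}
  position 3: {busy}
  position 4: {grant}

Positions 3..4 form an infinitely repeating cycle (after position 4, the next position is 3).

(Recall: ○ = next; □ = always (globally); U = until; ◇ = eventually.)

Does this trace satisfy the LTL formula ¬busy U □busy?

No

Walking from position 0: at position 0, □busy has not yet held and ¬busy fails, so ¬busy U □busy is false.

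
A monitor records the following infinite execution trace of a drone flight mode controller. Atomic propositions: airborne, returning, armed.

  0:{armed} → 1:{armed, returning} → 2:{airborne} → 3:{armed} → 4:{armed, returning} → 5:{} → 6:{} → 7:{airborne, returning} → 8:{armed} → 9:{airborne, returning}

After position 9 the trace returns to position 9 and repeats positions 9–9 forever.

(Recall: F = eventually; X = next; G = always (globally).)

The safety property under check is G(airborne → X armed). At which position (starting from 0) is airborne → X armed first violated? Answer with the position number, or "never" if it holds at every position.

Check airborne → X armed at each position in order: 0 ✓, 1 ✓, 2 ✓, 3 ✓, 4 ✓, 5 ✓, 6 ✓, 7 ✓, 8 ✓.
At position 9 the labels are {airborne, returning} and the next position 9 has {airborne, returning}, so airborne → X armed is false there. This is the first violation.

9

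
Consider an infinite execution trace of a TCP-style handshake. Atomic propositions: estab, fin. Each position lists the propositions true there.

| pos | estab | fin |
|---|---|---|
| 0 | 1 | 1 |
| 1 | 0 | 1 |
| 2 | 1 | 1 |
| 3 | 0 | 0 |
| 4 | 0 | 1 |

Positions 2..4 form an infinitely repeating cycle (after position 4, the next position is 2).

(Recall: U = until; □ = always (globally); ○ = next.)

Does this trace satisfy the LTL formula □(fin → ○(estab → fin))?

fin → ○(estab → fin) holds at every position 0..4, and those are all positions ever visited, so □(fin → ○(estab → fin)) holds.
Positions where fin holds: 0, 1, 2, 4.
Check ○(estab → fin) at each: 0→ok, 1→ok, 2→ok, 4→ok.

Yes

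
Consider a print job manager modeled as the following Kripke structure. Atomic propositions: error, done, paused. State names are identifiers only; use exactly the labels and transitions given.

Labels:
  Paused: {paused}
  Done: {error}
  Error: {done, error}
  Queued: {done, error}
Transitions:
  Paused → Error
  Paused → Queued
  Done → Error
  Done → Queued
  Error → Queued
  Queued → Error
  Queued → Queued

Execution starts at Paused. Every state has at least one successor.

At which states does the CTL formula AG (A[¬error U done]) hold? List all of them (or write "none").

{Paused, Error, Queued}

States satisfying A[¬error U done]: {Paused, Error, Queued}.
States satisfying AG (A[¬error U done]): {Paused, Error, Queued}.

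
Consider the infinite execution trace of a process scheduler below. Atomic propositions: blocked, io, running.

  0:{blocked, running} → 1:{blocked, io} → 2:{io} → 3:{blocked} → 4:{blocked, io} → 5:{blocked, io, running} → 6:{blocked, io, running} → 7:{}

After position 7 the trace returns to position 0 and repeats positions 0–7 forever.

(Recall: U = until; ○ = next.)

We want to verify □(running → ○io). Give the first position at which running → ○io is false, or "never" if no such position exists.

6

Check running → ○io at each position in order: 0 ✓, 1 ✓, 2 ✓, 3 ✓, 4 ✓, 5 ✓.
At position 6 the labels are {blocked, io, running} and the next position 7 has {}, so running → ○io is false there. This is the first violation.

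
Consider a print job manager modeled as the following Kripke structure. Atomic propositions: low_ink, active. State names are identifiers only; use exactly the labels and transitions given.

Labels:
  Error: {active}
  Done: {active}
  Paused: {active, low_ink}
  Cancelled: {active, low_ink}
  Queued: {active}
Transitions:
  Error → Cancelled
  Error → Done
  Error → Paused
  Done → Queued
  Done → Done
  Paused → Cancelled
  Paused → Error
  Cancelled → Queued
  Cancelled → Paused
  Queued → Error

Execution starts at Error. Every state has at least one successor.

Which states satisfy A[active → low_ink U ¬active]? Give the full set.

States satisfying active → low_ink: {Paused, Cancelled}.
States satisfying ¬active: ∅.
States satisfying A[active → low_ink U ¬active]: ∅.

none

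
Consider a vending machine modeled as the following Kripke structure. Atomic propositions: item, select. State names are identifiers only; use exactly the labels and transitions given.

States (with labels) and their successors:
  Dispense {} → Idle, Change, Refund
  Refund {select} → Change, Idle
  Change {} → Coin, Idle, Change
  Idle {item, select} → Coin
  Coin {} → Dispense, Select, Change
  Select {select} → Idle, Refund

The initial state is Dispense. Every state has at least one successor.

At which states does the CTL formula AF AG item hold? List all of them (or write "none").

States satisfying AG item: ∅.
States satisfying AF AG item: ∅.

none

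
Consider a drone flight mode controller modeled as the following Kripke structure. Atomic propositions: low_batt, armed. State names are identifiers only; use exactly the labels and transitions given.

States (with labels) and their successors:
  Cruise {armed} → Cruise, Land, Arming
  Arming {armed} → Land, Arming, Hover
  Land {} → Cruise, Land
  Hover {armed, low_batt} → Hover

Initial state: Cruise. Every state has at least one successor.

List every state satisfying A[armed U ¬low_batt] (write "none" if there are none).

States satisfying armed: {Cruise, Arming, Hover}.
States satisfying ¬low_batt: {Cruise, Arming, Land}.
States satisfying A[armed U ¬low_batt]: {Cruise, Arming, Land}.

{Cruise, Arming, Land}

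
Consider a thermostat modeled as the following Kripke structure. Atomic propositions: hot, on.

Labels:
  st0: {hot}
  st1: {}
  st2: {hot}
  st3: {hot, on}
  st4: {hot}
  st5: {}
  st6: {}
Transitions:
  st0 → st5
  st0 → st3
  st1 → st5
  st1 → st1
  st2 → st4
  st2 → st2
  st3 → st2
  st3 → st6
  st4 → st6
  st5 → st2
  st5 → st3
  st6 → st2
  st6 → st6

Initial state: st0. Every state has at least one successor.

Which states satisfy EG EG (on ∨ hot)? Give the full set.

States satisfying EG (on ∨ hot): {st0, st2, st3}.
States satisfying EG EG (on ∨ hot): {st0, st2, st3}.

{st0, st2, st3}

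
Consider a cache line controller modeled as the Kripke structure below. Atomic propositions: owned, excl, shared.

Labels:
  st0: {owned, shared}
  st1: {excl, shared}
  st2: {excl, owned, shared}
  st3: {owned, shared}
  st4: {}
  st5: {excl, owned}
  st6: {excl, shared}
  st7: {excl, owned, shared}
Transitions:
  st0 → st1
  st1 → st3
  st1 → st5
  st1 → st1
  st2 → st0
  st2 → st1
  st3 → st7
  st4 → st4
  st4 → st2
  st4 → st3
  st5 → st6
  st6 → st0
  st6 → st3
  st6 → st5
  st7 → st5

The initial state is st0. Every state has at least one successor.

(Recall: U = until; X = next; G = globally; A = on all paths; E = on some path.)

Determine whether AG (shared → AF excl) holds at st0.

States satisfying shared → AF excl: {st0, st1, st2, st3, st4, st5, st6, st7}.
States satisfying AG (shared → AF excl): {st0, st1, st2, st3, st4, st5, st6, st7}.
Every state reachable from st0 satisfies shared → AF excl.
st0 ∈ Sat(AG (shared → AF excl)).

Yes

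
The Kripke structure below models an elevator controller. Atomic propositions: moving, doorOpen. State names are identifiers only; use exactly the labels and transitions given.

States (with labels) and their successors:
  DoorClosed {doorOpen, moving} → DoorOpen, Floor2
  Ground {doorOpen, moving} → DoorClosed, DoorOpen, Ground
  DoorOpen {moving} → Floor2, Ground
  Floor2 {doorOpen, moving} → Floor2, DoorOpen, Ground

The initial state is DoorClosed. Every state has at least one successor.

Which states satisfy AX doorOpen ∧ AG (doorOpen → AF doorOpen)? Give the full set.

{DoorOpen}

States satisfying doorOpen: {DoorClosed, Ground, Floor2}.
States satisfying AX doorOpen: {DoorOpen}.
States satisfying doorOpen → AF doorOpen: {DoorClosed, Ground, DoorOpen, Floor2}.
States satisfying AG (doorOpen → AF doorOpen): {DoorClosed, Ground, DoorOpen, Floor2}.
States satisfying AX doorOpen ∧ AG (doorOpen → AF doorOpen): {DoorOpen}.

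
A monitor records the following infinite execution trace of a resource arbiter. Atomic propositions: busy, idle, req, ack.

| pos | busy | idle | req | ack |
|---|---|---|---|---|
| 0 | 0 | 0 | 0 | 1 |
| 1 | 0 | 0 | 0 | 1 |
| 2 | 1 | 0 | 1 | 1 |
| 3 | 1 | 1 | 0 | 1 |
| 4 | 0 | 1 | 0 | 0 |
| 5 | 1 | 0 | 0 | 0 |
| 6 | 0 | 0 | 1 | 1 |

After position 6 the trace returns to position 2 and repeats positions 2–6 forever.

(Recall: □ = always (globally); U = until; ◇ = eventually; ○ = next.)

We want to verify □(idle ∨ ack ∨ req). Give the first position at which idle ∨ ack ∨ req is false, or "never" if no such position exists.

5

Check idle ∨ ack ∨ req at each position in order: 0 ✓, 1 ✓, 2 ✓, 3 ✓, 4 ✓.
At position 5 the labels are {busy}, so idle ∨ ack ∨ req is false there. This is the first violation.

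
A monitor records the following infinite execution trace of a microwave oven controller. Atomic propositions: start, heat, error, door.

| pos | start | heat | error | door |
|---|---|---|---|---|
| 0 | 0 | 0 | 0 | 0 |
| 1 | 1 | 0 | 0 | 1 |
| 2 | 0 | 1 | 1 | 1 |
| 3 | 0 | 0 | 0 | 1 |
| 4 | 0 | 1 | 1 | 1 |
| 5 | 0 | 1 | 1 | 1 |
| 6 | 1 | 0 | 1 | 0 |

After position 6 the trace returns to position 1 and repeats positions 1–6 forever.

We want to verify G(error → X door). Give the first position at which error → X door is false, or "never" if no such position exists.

5

Check error → X door at each position in order: 0 ✓, 1 ✓, 2 ✓, 3 ✓, 4 ✓.
At position 5 the labels are {door, error, heat} and the next position 6 has {error, start}, so error → X door is false there. This is the first violation.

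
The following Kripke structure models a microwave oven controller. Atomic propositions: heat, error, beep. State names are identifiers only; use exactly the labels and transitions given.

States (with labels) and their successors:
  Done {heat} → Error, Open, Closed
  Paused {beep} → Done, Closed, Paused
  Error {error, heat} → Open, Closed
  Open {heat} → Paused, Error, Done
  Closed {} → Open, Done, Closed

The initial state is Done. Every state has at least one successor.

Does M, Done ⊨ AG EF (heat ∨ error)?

Satisfied

States satisfying EF (heat ∨ error): {Done, Paused, Error, Open, Closed}.
States satisfying AG EF (heat ∨ error): {Done, Paused, Error, Open, Closed}.
Every state reachable from Done satisfies EF (heat ∨ error).
Done ∈ Sat(AG EF (heat ∨ error)).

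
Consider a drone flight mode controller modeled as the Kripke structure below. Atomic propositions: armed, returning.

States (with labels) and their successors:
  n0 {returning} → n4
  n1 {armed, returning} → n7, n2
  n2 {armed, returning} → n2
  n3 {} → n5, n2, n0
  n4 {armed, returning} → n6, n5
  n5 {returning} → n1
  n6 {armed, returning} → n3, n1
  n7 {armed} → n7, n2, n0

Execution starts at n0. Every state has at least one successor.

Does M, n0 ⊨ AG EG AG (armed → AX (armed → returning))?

Violated

States satisfying EG AG (armed → AX (armed → returning)): {n2}.
States satisfying AG EG AG (armed → AX (armed → returning)): {n2}.
n0 is reachable from n0 and violates EG AG (armed → AX (armed → returning)), so AG fails at n0.
n0 ∉ Sat(AG EG AG (armed → AX (armed → returning))).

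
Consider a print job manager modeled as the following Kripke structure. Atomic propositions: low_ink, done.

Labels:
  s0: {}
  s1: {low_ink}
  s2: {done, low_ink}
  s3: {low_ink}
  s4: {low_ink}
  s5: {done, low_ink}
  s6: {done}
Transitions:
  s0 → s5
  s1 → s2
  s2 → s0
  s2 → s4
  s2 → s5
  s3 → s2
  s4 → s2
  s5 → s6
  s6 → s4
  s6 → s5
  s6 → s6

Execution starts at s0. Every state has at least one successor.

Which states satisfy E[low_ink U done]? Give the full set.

{s1, s2, s3, s4, s5, s6}

States satisfying low_ink: {s1, s2, s3, s4, s5}.
States satisfying done: {s2, s5, s6}.
States satisfying E[low_ink U done]: {s1, s2, s3, s4, s5, s6}.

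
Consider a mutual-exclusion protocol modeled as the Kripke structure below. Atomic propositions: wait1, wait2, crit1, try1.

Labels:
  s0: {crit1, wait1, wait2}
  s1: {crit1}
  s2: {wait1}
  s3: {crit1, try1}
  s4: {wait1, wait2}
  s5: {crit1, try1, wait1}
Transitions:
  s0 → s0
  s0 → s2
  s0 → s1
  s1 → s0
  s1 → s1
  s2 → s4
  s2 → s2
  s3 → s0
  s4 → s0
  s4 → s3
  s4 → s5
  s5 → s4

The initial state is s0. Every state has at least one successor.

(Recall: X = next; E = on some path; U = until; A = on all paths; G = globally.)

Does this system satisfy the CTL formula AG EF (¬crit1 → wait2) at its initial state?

States satisfying EF (¬crit1 → wait2): {s0, s1, s2, s3, s4, s5}.
States satisfying AG EF (¬crit1 → wait2): {s0, s1, s2, s3, s4, s5}.
Every state reachable from s0 satisfies EF (¬crit1 → wait2).
s0 ∈ Sat(AG EF (¬crit1 → wait2)).

Yes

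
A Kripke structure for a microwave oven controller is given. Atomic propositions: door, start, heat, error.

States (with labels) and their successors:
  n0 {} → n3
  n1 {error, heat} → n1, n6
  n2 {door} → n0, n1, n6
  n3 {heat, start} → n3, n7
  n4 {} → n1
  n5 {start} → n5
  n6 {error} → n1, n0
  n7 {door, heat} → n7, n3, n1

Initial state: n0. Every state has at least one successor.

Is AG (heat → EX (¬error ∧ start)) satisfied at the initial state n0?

States satisfying heat → EX (¬error ∧ start): {n0, n2, n3, n4, n5, n6, n7}.
States satisfying AG (heat → EX (¬error ∧ start)): {n5}.
n1 is reachable from n0 and violates heat → EX (¬error ∧ start), so AG fails at n0.
n0 ∉ Sat(AG (heat → EX (¬error ∧ start))).

No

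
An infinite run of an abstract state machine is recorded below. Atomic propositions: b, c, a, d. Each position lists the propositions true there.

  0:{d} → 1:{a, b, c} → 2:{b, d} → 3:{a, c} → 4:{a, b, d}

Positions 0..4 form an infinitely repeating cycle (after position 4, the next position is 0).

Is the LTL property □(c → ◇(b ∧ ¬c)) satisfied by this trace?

c → ◇(b ∧ ¬c) holds at every position 0..4, and those are all positions ever visited, so □(c → ◇(b ∧ ¬c)) holds.
Positions where c holds: 1, 3.
Check ◇(b ∧ ¬c) at each: 1→ok, 3→ok.

Yes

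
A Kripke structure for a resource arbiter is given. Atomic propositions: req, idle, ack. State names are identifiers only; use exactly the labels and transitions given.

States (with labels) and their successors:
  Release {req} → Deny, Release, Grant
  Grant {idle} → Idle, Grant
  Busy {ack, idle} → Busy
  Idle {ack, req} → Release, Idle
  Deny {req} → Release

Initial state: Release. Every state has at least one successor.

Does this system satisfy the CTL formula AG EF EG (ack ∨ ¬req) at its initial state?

Holds

States satisfying EF EG (ack ∨ ¬req): {Release, Grant, Busy, Idle, Deny}.
States satisfying AG EF EG (ack ∨ ¬req): {Release, Grant, Busy, Idle, Deny}.
Every state reachable from Release satisfies EF EG (ack ∨ ¬req).
Release ∈ Sat(AG EF EG (ack ∨ ¬req)).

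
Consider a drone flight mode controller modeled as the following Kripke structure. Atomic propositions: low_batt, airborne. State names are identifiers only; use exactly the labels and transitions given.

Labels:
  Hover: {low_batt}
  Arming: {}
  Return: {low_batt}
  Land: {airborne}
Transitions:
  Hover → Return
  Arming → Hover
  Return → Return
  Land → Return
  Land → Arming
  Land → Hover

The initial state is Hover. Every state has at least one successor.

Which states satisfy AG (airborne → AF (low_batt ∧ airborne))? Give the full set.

States satisfying airborne → AF (low_batt ∧ airborne): {Hover, Arming, Return}.
States satisfying AG (airborne → AF (low_batt ∧ airborne)): {Hover, Arming, Return}.

{Hover, Arming, Return}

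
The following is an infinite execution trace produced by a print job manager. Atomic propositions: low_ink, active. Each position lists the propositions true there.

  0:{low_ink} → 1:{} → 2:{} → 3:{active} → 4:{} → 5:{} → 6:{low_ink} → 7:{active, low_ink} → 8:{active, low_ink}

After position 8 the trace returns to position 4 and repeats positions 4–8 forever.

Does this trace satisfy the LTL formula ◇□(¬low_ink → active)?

□(¬low_ink → active) is false at every position 0..8, so it never becomes true and ◇□(¬low_ink → active) fails.

Does not hold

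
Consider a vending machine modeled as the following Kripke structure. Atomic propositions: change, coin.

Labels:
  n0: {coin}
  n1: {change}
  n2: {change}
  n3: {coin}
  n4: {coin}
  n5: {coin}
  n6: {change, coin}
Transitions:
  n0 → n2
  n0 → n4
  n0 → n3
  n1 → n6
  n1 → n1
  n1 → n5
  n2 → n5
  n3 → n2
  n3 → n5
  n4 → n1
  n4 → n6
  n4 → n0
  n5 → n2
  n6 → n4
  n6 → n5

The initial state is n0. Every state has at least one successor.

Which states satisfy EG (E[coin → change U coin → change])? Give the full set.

States satisfying E[coin → change U coin → change]: {n1, n2, n6}.
States satisfying EG (E[coin → change U coin → change]): {n1}.

{n1}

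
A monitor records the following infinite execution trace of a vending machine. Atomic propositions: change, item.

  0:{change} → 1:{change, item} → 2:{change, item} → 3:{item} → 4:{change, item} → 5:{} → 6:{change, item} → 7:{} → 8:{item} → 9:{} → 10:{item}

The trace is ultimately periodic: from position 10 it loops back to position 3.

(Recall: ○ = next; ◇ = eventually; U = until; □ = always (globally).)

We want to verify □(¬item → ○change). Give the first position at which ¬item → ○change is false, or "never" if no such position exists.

Check ¬item → ○change at each position in order: 0 ✓, 1 ✓, 2 ✓, 3 ✓, 4 ✓, 5 ✓, 6 ✓.
At position 7 the labels are {} and the next position 8 has {item}, so ¬item → ○change is false there. This is the first violation.

7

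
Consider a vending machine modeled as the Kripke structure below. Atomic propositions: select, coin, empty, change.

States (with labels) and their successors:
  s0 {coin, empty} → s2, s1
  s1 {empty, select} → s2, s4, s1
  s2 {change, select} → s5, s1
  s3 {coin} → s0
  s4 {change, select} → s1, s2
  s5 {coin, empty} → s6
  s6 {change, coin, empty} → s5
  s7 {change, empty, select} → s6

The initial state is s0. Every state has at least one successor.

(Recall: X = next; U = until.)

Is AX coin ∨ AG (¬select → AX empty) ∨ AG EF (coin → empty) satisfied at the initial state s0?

States satisfying coin: {s0, s3, s5, s6}.
States satisfying AX coin: {s3, s5, s6, s7}.
States satisfying ¬select → AX empty: {s1, s2, s3, s4, s5, s6, s7}.
States satisfying AG (¬select → AX empty): {s1, s2, s4, s5, s6, s7}.
States satisfying AX coin ∨ AG (¬select → AX empty): {s1, s2, s3, s4, s5, s6, s7}.
States satisfying EF (coin → empty): {s0, s1, s2, s3, s4, s5, s6, s7}.
States satisfying AG EF (coin → empty): {s0, s1, s2, s3, s4, s5, s6, s7}.
States satisfying AX coin ∨ AG (¬select → AX empty) ∨ AG EF (coin → empty): {s0, s1, s2, s3, s4, s5, s6, s7}.
s0 ∈ Sat(AX coin ∨ AG (¬select → AX empty) ∨ AG EF (coin → empty)).

Satisfied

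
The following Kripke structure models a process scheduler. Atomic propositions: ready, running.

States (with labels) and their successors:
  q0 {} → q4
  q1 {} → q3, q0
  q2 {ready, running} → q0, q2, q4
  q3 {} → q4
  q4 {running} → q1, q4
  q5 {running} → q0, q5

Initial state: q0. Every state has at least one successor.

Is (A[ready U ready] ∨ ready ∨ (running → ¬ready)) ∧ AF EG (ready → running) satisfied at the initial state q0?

Yes

States satisfying ready: {q2}.
States satisfying A[ready U ready]: {q2}.
States satisfying ¬ready: {q0, q1, q3, q4, q5}.
States satisfying running → ¬ready: {q0, q1, q3, q4, q5}.
States satisfying ready ∨ (running → ¬ready): {q0, q1, q2, q3, q4, q5}.
States satisfying A[ready U ready] ∨ ready ∨ (running → ¬ready): {q0, q1, q2, q3, q4, q5}.
States satisfying EG (ready → running): {q0, q1, q2, q3, q4, q5}.
States satisfying AF EG (ready → running): {q0, q1, q2, q3, q4, q5}.
States satisfying (A[ready U ready] ∨ ready ∨ (running → ¬ready)) ∧ AF EG (ready → running): {q0, q1, q2, q3, q4, q5}.
q0 ∈ Sat((A[ready U ready] ∨ ready ∨ (running → ¬ready)) ∧ AF EG (ready → running)).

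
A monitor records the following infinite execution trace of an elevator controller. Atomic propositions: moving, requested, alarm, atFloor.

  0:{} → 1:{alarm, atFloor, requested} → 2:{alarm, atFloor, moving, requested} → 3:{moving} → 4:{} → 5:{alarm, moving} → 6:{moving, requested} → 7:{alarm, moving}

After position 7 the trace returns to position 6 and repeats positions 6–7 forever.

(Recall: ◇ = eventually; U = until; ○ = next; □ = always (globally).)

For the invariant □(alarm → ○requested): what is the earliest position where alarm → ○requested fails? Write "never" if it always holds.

2

Check alarm → ○requested at each position in order: 0 ✓, 1 ✓.
At position 2 the labels are {alarm, atFloor, moving, requested} and the next position 3 has {moving}, so alarm → ○requested is false there. This is the first violation.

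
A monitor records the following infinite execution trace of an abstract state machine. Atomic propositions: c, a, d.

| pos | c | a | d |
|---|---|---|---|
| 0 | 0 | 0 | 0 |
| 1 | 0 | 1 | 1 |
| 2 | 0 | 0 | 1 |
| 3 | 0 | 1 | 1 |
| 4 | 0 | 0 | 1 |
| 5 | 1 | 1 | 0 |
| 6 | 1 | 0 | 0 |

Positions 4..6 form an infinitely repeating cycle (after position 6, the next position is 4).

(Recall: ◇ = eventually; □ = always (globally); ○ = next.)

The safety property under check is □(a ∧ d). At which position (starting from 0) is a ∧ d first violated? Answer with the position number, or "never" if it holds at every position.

0

At position 0 the labels are {}, so a ∧ d is false there. This is the first violation.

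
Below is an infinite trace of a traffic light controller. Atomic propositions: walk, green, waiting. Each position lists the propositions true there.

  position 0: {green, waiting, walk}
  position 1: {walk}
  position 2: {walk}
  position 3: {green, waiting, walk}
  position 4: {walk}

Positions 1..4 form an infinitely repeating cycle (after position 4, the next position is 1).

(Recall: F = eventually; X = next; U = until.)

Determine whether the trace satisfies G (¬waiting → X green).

¬waiting → X green must hold at every position from 0 onward. It fails at position 1, so G (¬waiting → X green) is false.
Positions where ¬waiting holds: 1, 2, 4.
Check X green at each: 1→fails, 2→ok, 4→fails.

No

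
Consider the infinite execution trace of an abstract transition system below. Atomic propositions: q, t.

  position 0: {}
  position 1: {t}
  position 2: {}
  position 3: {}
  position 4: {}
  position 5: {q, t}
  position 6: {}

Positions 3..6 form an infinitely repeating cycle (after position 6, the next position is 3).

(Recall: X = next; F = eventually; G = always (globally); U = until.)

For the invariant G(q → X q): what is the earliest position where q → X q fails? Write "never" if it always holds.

5

Check q → X q at each position in order: 0 ✓, 1 ✓, 2 ✓, 3 ✓, 4 ✓.
At position 5 the labels are {q, t} and the next position 6 has {}, so q → X q is false there. This is the first violation.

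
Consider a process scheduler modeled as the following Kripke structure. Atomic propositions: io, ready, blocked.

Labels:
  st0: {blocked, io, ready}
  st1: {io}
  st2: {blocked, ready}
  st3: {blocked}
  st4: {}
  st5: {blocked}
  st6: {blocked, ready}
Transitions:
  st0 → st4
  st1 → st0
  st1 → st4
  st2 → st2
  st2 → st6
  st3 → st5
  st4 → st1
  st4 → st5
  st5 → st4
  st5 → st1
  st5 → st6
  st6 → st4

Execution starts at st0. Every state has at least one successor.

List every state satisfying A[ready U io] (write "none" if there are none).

States satisfying ready: {st0, st2, st6}.
States satisfying io: {st0, st1}.
States satisfying A[ready U io]: {st0, st1}.

{st0, st1}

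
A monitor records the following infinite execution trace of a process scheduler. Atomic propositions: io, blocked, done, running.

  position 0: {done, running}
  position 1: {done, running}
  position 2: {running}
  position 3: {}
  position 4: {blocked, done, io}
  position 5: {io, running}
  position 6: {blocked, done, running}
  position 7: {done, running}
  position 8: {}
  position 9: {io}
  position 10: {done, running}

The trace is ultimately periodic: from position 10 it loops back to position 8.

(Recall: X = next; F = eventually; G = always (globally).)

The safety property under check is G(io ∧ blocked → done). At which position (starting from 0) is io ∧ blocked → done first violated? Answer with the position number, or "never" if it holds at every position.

never

io ∧ blocked → done holds at every position 0..10, and those are all the positions the trace ever visits, so the invariant G(io ∧ blocked → done) is never violated.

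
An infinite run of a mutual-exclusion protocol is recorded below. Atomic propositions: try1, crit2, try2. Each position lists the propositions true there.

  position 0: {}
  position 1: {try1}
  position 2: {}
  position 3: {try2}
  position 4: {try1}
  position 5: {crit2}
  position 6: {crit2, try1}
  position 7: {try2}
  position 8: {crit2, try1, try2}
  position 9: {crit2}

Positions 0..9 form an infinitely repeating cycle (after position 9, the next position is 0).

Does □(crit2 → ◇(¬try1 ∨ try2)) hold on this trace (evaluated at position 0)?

Satisfied

crit2 → ◇(¬try1 ∨ try2) holds at every position 0..9, and those are all positions ever visited, so □(crit2 → ◇(¬try1 ∨ try2)) holds.
Positions where crit2 holds: 5, 6, 8, 9.
Check ◇(¬try1 ∨ try2) at each: 5→ok, 6→ok, 8→ok, 9→ok.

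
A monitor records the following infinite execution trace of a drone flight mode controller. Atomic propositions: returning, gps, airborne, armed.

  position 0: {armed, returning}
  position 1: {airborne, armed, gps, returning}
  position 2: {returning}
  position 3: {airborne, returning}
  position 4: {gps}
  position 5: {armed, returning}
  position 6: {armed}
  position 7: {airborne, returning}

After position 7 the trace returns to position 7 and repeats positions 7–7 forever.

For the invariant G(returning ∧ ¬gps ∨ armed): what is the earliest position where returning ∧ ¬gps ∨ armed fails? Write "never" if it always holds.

4

Check returning ∧ ¬gps ∨ armed at each position in order: 0 ✓, 1 ✓, 2 ✓, 3 ✓.
At position 4 the labels are {gps}, so returning ∧ ¬gps ∨ armed is false there. This is the first violation.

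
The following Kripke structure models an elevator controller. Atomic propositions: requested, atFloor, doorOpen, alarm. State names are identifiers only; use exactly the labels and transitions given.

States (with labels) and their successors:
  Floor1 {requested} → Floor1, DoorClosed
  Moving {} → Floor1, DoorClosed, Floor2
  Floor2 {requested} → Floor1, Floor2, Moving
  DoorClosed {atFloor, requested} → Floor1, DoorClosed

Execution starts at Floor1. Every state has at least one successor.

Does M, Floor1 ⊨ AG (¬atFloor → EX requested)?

Yes

States satisfying ¬atFloor → EX requested: {Floor1, Moving, Floor2, DoorClosed}.
States satisfying AG (¬atFloor → EX requested): {Floor1, Moving, Floor2, DoorClosed}.
Every state reachable from Floor1 satisfies ¬atFloor → EX requested.
Floor1 ∈ Sat(AG (¬atFloor → EX requested)).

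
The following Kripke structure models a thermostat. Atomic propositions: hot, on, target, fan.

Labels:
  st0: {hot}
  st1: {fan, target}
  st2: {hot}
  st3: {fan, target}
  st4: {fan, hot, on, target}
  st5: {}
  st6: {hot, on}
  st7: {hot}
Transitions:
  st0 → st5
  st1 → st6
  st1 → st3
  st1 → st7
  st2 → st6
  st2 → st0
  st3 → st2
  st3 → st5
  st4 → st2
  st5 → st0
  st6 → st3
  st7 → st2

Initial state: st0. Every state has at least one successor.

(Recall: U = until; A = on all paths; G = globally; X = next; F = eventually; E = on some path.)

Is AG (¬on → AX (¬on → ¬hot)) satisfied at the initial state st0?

States satisfying ¬on → AX (¬on → ¬hot): {st0, st4, st6}.
States satisfying AG (¬on → AX (¬on → ¬hot)): ∅.
st5 is reachable from st0 and violates ¬on → AX (¬on → ¬hot), so AG fails at st0.
st0 ∉ Sat(AG (¬on → AX (¬on → ¬hot))).

Does not hold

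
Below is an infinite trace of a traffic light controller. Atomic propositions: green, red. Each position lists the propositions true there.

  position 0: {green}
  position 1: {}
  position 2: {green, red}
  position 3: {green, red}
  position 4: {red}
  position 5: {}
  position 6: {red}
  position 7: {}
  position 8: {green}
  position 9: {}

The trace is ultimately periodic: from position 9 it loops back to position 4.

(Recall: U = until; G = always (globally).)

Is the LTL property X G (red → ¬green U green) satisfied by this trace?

Holds

The position after 0 is 1; G (red → ¬green U green) is true there.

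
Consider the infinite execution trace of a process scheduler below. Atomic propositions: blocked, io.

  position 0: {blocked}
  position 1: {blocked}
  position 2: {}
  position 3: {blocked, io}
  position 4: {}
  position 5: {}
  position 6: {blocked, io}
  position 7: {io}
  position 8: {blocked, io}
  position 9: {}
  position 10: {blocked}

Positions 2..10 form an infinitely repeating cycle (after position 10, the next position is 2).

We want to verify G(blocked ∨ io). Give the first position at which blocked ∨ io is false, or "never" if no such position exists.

Check blocked ∨ io at each position in order: 0 ✓, 1 ✓.
At position 2 the labels are {}, so blocked ∨ io is false there. This is the first violation.

2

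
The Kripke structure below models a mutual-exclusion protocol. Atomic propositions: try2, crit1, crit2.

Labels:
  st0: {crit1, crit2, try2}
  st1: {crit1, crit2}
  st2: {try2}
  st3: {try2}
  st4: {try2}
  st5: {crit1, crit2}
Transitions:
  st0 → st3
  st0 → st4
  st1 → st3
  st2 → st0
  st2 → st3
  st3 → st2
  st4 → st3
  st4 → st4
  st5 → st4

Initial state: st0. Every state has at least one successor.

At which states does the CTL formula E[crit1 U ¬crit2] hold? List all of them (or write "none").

{st0, st1, st2, st3, st4, st5}

States satisfying crit1: {st0, st1, st5}.
States satisfying ¬crit2: {st2, st3, st4}.
States satisfying E[crit1 U ¬crit2]: {st0, st1, st2, st3, st4, st5}.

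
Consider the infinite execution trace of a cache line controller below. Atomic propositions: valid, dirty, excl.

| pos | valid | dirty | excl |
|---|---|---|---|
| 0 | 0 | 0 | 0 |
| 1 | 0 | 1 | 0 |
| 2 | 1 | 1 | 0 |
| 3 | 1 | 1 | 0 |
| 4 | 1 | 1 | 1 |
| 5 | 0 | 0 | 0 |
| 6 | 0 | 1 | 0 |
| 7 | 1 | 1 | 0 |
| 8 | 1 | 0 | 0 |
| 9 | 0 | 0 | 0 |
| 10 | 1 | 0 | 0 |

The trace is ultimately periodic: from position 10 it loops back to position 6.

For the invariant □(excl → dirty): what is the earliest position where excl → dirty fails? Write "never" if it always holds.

excl → dirty holds at every position 0..10, and those are all the positions the trace ever visits, so the invariant □(excl → dirty) is never violated.

never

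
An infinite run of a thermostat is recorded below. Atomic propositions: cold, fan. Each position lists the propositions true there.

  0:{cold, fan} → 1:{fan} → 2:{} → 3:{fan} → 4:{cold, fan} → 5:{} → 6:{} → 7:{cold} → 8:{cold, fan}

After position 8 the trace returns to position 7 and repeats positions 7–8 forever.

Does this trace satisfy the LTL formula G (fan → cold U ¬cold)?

fan → cold U ¬cold must hold at every position from 0 onward. It fails at position 8, so G (fan → cold U ¬cold) is false.
Positions where fan holds: 0, 1, 3, 4, 8.
Check cold U ¬cold at each: 0→ok, 1→ok, 3→ok, 4→ok, 8→fails.

Does not hold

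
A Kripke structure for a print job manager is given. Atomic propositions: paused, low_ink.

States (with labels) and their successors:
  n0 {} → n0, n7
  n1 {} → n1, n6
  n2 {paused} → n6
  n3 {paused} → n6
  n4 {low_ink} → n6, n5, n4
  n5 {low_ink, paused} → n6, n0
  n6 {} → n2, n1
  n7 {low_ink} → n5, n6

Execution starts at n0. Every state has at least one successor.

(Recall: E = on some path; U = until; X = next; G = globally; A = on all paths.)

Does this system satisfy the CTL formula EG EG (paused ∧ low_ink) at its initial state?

States satisfying EG (paused ∧ low_ink): ∅.
States satisfying EG EG (paused ∧ low_ink): ∅.
No suitable path/successor from n0 witnesses the formula.
n0 ∉ Sat(EG EG (paused ∧ low_ink)).

Violated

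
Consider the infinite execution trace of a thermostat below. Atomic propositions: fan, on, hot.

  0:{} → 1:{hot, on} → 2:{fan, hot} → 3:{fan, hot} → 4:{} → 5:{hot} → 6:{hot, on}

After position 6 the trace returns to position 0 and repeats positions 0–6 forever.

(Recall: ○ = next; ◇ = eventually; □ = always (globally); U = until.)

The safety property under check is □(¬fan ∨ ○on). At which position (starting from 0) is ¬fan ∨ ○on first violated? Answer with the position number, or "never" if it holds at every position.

2

Check ¬fan ∨ ○on at each position in order: 0 ✓, 1 ✓.
At position 2 the labels are {fan, hot} and the next position 3 has {fan, hot}, so ¬fan ∨ ○on is false there. This is the first violation.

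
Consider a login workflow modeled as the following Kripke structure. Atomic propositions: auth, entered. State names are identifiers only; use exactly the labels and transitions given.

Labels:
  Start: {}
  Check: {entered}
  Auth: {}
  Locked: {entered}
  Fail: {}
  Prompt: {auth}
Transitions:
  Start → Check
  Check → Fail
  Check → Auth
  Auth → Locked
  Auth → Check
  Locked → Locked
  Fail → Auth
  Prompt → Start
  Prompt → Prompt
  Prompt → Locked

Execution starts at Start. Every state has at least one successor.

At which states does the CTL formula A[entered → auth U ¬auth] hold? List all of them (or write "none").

{Start, Check, Auth, Locked, Fail}

States satisfying entered → auth: {Start, Auth, Fail, Prompt}.
States satisfying ¬auth: {Start, Check, Auth, Locked, Fail}.
States satisfying A[entered → auth U ¬auth]: {Start, Check, Auth, Locked, Fail}.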